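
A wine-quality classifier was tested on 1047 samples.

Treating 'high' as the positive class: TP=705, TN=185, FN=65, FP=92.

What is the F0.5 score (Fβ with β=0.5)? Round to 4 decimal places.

0.8906

Fβ = (1+β²)·TP / ((1+β²)·TP + β²·FN + FP), with β²=1/4
= 1.25·705 / (1.25·705 + 0.25·65 + 92) = 0.8906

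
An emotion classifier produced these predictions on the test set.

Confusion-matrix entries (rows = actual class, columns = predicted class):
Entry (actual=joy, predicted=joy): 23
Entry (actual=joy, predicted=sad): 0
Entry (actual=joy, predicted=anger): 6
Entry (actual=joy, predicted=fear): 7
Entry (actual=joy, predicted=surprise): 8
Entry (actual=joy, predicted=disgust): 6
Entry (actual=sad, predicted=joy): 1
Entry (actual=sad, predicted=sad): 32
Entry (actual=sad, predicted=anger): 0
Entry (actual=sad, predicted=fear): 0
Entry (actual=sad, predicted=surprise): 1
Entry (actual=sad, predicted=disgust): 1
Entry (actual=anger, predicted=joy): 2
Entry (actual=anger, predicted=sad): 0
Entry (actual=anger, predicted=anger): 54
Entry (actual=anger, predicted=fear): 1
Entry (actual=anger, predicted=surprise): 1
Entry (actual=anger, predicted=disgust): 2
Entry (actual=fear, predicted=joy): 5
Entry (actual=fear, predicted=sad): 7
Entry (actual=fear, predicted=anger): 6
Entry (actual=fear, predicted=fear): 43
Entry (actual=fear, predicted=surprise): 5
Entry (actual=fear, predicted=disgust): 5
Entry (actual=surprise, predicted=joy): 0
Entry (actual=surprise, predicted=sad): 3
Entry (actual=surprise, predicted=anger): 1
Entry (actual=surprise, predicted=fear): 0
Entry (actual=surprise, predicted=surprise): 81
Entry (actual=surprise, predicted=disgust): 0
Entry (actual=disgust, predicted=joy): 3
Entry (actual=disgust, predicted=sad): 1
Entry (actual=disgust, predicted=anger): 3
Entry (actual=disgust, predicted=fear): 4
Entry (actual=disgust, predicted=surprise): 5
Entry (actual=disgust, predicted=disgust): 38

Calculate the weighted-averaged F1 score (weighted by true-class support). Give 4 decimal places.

0.7525

Per-class F1 score (2·TP/(2·TP+FP+FN)):
  joy: TP=23, FP=1+2+5+0+3=11, FN=0+6+7+8+6=27 → 46/84 = 0.54762
  sad: TP=32, FP=0+0+7+3+1=11, FN=1+0+0+1+1=3 → 64/78 = 0.82051
  anger: TP=54, FP=6+0+6+1+3=16, FN=2+0+1+1+2=6 → 108/130 = 0.83077
  fear: TP=43, FP=7+0+1+0+4=12, FN=5+7+6+5+5=28 → 86/126 = 0.68254
  surprise: TP=81, FP=8+1+1+5+5=20, FN=0+3+1+0+0=4 → 162/186 = 0.87097
  disgust: TP=38, FP=6+1+2+5+0=14, FN=3+1+3+4+5=16 → 76/106 = 0.71698
Weighted-F1 score = Σ (supportᵢ/N)·F1 scoreᵢ with N=355: (50/355)·0.54762 + (35/355)·0.82051 + (60/355)·0.83077 + (71/355)·0.68254 + (85/355)·0.87097 + (54/355)·0.71698 = 0.7525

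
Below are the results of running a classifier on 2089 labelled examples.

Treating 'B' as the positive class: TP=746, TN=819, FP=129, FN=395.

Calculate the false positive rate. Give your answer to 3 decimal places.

0.136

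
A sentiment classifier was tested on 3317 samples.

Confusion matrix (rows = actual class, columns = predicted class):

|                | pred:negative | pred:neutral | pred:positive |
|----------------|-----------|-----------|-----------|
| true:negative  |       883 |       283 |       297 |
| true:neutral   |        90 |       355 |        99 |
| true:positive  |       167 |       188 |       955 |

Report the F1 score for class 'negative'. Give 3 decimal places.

Take TP from the diagonal, FP from the rest of the 'negative' prediction marginal, FN from the rest of the 'negative' actual marginal.
F1 score = 2·TP/(2·TP+FP+FN).
negative: TP=883, FP=90+167=257, FN=283+297=580 → 1766/2603 = 0.6784

0.678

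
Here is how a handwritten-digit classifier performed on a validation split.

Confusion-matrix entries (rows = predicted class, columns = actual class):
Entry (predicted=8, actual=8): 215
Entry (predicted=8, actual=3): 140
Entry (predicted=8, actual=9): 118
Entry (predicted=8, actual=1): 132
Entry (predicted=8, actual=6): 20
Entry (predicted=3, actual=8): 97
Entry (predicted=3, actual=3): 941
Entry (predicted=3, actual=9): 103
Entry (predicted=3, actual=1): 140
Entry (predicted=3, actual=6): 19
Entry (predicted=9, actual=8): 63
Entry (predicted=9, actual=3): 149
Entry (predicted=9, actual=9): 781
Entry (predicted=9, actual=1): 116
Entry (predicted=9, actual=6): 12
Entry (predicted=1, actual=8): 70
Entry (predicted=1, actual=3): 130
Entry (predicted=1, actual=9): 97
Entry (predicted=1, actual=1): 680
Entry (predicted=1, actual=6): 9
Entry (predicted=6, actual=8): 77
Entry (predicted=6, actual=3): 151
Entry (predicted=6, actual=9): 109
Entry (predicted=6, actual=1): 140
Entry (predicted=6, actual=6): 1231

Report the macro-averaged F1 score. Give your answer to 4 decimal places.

Per-class F1 score (2·TP/(2·TP+FP+FN)):
  8: TP=215, FP=140+118+132+20=410, FN=97+63+70+77=307 → 430/1147 = 0.37489
  3: TP=941, FP=97+103+140+19=359, FN=140+149+130+151=570 → 1882/2811 = 0.66951
  9: TP=781, FP=63+149+116+12=340, FN=118+103+97+109=427 → 1562/2329 = 0.67067
  1: TP=680, FP=70+130+97+9=306, FN=132+140+116+140=528 → 1360/2194 = 0.61987
  6: TP=1231, FP=77+151+109+140=477, FN=20+19+12+9=60 → 2462/2999 = 0.82094
Macro-F1 score = mean = (0.37489 + 0.66951 + 0.67067 + 0.61987 + 0.82094) / 5 = 0.6312

0.6312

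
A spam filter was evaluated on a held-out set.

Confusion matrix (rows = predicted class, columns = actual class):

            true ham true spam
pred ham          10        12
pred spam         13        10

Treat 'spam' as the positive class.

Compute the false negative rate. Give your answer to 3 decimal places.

FNR = FN/(FN+TP) = 12/(12+10) = 0.545

0.545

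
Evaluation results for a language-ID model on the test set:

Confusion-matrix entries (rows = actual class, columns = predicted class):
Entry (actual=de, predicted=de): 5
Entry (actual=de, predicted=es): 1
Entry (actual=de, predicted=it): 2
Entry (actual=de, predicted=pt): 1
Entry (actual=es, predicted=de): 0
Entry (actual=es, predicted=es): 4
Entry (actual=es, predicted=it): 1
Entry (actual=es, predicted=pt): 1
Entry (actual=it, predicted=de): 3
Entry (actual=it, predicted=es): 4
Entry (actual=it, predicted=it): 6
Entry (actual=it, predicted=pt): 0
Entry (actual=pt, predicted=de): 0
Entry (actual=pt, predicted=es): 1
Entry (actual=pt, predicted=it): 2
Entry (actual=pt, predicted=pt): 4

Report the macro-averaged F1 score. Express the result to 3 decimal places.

0.551

Per-class F1 score (2·TP/(2·TP+FP+FN)):
  de: TP=5, FP=0+3+0=3, FN=1+2+1=4 → 10/17 = 0.5882
  es: TP=4, FP=1+4+1=6, FN=0+1+1=2 → 8/16 = 0.5000
  it: TP=6, FP=2+1+2=5, FN=3+4+0=7 → 12/24 = 0.5000
  pt: TP=4, FP=1+1+0=2, FN=0+1+2=3 → 8/13 = 0.6154
Macro-F1 score = mean = (0.5882 + 0.5000 + 0.5000 + 0.6154) / 4 = 0.551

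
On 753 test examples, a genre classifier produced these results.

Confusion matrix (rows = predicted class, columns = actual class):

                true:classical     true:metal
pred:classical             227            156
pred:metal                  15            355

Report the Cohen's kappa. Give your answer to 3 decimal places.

Observed agreement pₒ = trace/N = 582/753 = 0.7729
Expected agreement pₑ = Σ (rowᵢ·colᵢ)/N² = (242·383 + 511·370)/753² = 0.4969
κ = (pₒ − pₑ)/(1 − pₑ) = (0.7729 − 0.4969)/(1 − 0.4969) = 0.549

0.549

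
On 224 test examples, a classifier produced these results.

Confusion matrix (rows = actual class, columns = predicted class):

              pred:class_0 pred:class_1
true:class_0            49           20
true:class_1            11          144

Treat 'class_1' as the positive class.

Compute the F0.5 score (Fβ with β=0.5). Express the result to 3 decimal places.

0.888

Fβ = (1+β²)·TP / ((1+β²)·TP + β²·FN + FP), with β²=1/4
= 1.25·144 / (1.25·144 + 0.25·11 + 20) = 0.888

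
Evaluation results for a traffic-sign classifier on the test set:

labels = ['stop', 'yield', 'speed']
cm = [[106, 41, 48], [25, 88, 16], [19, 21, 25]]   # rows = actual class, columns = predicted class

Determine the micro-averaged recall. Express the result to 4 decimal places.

0.5630

Micro-averaging pools counts across classes: ΣTP=219, ΣFP=170, ΣFN=170.
Micro-recall = TP/(TP+FN) on pooled counts = 0.5630 (equals overall accuracy in single-label multiclass).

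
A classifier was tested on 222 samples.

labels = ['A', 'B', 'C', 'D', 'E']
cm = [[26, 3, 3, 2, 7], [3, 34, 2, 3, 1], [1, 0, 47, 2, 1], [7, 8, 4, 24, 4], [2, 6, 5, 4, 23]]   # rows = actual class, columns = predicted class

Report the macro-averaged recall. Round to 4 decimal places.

Per-class recall (TP/(TP+FN)):
  A: TP=26, FN=3+3+2+7=15 → 26/41 = 0.63415
  B: TP=34, FN=3+2+3+1=9 → 34/43 = 0.79070
  C: TP=47, FN=1+0+2+1=4 → 47/51 = 0.92157
  D: TP=24, FN=7+8+4+4=23 → 24/47 = 0.51064
  E: TP=23, FN=2+6+5+4=17 → 23/40 = 0.57500
Macro-recall = mean = (0.63415 + 0.79070 + 0.92157 + 0.51064 + 0.57500) / 5 = 0.6864

0.6864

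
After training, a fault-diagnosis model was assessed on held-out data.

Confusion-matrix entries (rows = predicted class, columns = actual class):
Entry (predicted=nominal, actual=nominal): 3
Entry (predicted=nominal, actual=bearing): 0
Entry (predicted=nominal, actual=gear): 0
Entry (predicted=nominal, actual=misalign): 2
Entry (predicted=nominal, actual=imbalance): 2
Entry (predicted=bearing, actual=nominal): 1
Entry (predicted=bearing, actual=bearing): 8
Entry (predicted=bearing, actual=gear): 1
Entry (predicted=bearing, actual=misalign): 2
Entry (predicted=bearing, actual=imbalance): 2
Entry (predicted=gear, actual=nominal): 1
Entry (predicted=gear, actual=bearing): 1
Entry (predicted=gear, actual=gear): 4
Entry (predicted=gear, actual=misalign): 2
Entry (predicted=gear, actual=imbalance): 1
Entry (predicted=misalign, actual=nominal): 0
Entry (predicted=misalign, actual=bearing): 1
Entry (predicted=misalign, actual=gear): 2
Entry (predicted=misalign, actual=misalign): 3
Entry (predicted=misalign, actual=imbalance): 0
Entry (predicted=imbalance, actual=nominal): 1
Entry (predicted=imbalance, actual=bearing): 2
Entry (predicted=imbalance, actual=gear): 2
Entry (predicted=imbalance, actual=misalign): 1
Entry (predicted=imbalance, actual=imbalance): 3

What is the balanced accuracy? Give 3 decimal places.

0.457

Balanced accuracy = mean of per-class recall.
  nominal: recall = 3/6 = 0.5000
  bearing: recall = 8/12 = 0.6667
  gear: recall = 4/9 = 0.4444
  misalign: recall = 3/10 = 0.3000
  imbalance: recall = 3/8 = 0.3750
Mean = (0.5000 + 0.6667 + 0.4444 + 0.3000 + 0.3750) / 5 = 0.457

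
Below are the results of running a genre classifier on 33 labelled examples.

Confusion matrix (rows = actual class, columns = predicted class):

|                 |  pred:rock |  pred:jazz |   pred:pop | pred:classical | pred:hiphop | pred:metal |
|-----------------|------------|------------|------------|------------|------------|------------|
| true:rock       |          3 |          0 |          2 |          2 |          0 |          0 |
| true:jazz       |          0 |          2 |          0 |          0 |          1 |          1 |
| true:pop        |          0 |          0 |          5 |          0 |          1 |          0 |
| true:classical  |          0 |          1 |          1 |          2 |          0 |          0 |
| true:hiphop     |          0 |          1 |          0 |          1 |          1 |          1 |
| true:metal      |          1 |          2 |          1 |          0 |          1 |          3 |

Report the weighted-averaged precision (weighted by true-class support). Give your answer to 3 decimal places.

Per-class precision (TP/(TP+FP)):
  rock: TP=3, FP=0+0+0+0+1=1 → 3/4 = 0.7500
  jazz: TP=2, FP=0+0+1+1+2=4 → 2/6 = 0.3333
  pop: TP=5, FP=2+0+1+0+1=4 → 5/9 = 0.5556
  classical: TP=2, FP=2+0+0+1+0=3 → 2/5 = 0.4000
  hiphop: TP=1, FP=0+1+1+0+1=3 → 1/4 = 0.2500
  metal: TP=3, FP=0+1+0+0+1=2 → 3/5 = 0.6000
Weighted-precision = Σ (supportᵢ/N)·precisionᵢ with N=33: (7/33)·0.7500 + (4/33)·0.3333 + (6/33)·0.5556 + (4/33)·0.4000 + (4/33)·0.2500 + (8/33)·0.6000 = 0.525

0.525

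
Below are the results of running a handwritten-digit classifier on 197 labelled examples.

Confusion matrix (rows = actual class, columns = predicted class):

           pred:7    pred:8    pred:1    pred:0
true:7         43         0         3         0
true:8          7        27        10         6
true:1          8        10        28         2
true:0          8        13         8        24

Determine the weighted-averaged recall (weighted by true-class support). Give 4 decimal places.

Per-class recall (TP/(TP+FN)):
  7: TP=43, FN=0+3+0=3 → 43/46 = 0.93478
  8: TP=27, FN=7+10+6=23 → 27/50 = 0.54000
  1: TP=28, FN=8+10+2=20 → 28/48 = 0.58333
  0: TP=24, FN=8+13+8=29 → 24/53 = 0.45283
Weighted-recall = Σ (supportᵢ/N)·recallᵢ with N=197: (46/197)·0.93478 + (50/197)·0.54000 + (48/197)·0.58333 + (53/197)·0.45283 = 0.6193

0.6193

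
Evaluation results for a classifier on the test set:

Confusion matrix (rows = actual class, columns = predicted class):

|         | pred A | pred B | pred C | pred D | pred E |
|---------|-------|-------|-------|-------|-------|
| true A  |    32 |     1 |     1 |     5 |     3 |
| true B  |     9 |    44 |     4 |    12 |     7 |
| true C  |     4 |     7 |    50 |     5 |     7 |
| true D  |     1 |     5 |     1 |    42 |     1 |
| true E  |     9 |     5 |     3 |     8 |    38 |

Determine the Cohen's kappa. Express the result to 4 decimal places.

0.5972

Observed agreement pₒ = trace/N = 206/304 = 0.67763
Expected agreement pₑ = Σ (rowᵢ·colᵢ)/N² = (42·55 + 76·62 + 73·59 + 50·72 + 63·56)/304² = 0.19972
κ = (pₒ − pₑ)/(1 − pₑ) = (0.67763 − 0.19972)/(1 − 0.19972) = 0.5972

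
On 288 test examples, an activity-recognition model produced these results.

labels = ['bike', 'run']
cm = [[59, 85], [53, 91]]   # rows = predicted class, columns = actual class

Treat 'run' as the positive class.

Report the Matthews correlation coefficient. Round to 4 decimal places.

0.0427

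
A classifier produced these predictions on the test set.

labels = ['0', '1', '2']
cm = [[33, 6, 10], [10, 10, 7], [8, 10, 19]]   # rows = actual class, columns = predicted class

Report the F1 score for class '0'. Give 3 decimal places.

One-vs-rest for '0': TP = diagonal; FP = other classes predicted '0'; FN = '0' predicted as other.
F1 score = 2·TP/(2·TP+FP+FN).
0: TP=33, FP=10+8=18, FN=6+10=16 → 66/100 = 0.6600

0.660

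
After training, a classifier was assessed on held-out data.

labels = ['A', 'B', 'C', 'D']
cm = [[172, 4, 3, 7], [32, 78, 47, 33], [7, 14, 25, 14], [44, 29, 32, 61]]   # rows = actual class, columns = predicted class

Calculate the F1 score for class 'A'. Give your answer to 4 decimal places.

0.7800

Treat 'A' as positive and all other classes as negative.
F1 score = 2·TP/(2·TP+FP+FN).
A: TP=172, FP=32+7+44=83, FN=4+3+7=14 → 344/441 = 0.78005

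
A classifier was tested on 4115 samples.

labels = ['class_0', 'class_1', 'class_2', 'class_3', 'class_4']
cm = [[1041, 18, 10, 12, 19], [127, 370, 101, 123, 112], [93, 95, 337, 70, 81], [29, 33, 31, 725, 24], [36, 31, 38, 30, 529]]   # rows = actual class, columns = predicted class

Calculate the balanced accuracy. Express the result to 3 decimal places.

Balanced accuracy = mean of per-class recall.
  class_0: recall = 1041/1100 = 0.9464
  class_1: recall = 370/833 = 0.4442
  class_2: recall = 337/676 = 0.4985
  class_3: recall = 725/842 = 0.8610
  class_4: recall = 529/664 = 0.7967
Mean = (0.9464 + 0.4442 + 0.4985 + 0.8610 + 0.7967) / 5 = 0.709

0.709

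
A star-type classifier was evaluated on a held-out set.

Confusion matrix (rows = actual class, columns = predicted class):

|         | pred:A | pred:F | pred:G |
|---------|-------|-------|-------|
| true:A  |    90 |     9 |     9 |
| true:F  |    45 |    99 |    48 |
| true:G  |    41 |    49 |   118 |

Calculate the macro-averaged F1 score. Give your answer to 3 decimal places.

0.606

Per-class F1 score (2·TP/(2·TP+FP+FN)):
  A: TP=90, FP=45+41=86, FN=9+9=18 → 180/284 = 0.6338
  F: TP=99, FP=9+49=58, FN=45+48=93 → 198/349 = 0.5673
  G: TP=118, FP=9+48=57, FN=41+49=90 → 236/383 = 0.6162
Macro-F1 score = mean = (0.6338 + 0.5673 + 0.6162) / 3 = 0.606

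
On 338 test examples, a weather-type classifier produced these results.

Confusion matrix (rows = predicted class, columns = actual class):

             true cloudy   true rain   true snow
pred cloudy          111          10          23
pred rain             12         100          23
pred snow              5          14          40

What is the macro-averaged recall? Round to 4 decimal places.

Per-class recall (TP/(TP+FN)):
  cloudy: TP=111, FN=12+5=17 → 111/128 = 0.86719
  rain: TP=100, FN=10+14=24 → 100/124 = 0.80645
  snow: TP=40, FN=23+23=46 → 40/86 = 0.46512
Macro-recall = mean = (0.86719 + 0.80645 + 0.46512) / 3 = 0.7129

0.7129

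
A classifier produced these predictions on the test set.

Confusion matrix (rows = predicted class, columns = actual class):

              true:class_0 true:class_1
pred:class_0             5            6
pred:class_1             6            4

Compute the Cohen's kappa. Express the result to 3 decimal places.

Observed agreement pₒ = trace/N = 9/21 = 0.4286
Expected agreement pₑ = Σ (rowᵢ·colᵢ)/N² = (11·11 + 10·10)/21² = 0.5011
κ = (pₒ − pₑ)/(1 − pₑ) = (0.4286 − 0.5011)/(1 − 0.5011) = -0.145

-0.145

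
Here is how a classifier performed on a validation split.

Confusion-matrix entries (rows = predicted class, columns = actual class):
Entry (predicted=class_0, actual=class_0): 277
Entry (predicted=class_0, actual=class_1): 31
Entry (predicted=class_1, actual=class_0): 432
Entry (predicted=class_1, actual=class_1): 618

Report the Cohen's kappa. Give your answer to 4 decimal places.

Observed agreement pₒ = trace/N = 895/1358 = 0.65906
Expected agreement pₑ = Σ (rowᵢ·colᵢ)/N² = (709·308 + 649·1050)/1358² = 0.48793
κ = (pₒ − pₑ)/(1 − pₑ) = (0.65906 − 0.48793)/(1 − 0.48793) = 0.3342

0.3342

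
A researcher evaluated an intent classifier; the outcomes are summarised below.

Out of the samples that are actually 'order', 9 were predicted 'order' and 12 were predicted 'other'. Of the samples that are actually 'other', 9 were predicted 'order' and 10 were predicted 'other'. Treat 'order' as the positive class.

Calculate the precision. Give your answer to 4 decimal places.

0.5000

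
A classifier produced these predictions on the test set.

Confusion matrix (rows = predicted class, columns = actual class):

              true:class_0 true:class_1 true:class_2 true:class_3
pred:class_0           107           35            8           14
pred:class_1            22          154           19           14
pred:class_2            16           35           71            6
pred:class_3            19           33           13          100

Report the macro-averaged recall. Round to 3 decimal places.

0.659

Per-class recall (TP/(TP+FN)):
  class_0: TP=107, FN=22+16+19=57 → 107/164 = 0.6524
  class_1: TP=154, FN=35+35+33=103 → 154/257 = 0.5992
  class_2: TP=71, FN=8+19+13=40 → 71/111 = 0.6396
  class_3: TP=100, FN=14+14+6=34 → 100/134 = 0.7463
Macro-recall = mean = (0.6524 + 0.5992 + 0.6396 + 0.7463) / 4 = 0.659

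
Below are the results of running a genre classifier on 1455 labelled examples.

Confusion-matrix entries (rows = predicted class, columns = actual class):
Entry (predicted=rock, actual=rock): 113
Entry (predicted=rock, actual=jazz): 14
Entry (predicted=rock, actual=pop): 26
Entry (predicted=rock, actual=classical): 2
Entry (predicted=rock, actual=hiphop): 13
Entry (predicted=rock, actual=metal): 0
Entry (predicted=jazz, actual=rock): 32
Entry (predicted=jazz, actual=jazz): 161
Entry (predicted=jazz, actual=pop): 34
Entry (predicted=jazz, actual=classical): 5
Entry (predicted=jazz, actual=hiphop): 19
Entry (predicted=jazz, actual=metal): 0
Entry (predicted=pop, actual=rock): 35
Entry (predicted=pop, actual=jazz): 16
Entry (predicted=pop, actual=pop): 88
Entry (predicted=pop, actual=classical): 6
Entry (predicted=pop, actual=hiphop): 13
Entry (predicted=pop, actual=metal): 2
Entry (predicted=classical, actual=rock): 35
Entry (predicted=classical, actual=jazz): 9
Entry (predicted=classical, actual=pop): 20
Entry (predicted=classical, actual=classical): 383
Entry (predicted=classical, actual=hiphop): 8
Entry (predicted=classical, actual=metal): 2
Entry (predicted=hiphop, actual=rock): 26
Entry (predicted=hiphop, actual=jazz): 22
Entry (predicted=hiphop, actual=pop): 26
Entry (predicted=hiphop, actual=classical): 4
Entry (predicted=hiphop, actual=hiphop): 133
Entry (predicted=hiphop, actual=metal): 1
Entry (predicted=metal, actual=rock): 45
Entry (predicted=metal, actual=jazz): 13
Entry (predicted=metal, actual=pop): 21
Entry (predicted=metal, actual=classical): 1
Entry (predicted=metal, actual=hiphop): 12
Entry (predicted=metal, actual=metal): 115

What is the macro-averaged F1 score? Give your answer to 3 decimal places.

Per-class F1 score (2·TP/(2·TP+FP+FN)):
  rock: TP=113, FP=14+26+2+13+0=55, FN=32+35+35+26+45=173 → 226/454 = 0.4978
  jazz: TP=161, FP=32+34+5+19+0=90, FN=14+16+9+22+13=74 → 322/486 = 0.6626
  pop: TP=88, FP=35+16+6+13+2=72, FN=26+34+20+26+21=127 → 176/375 = 0.4693
  classical: TP=383, FP=35+9+20+8+2=74, FN=2+5+6+4+1=18 → 766/858 = 0.8928
  hiphop: TP=133, FP=26+22+26+4+1=79, FN=13+19+13+8+12=65 → 266/410 = 0.6488
  metal: TP=115, FP=45+13+21+1+12=92, FN=0+0+2+2+1=5 → 230/327 = 0.7034
Macro-F1 score = mean = (0.4978 + 0.6626 + 0.4693 + 0.8928 + 0.6488 + 0.7034) / 6 = 0.646

0.646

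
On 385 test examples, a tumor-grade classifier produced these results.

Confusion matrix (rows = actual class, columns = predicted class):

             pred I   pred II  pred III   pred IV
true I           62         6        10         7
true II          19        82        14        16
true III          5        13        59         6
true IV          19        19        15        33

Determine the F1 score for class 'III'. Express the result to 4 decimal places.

0.6519

One-vs-rest for 'III': TP = diagonal; FP = other classes predicted 'III'; FN = 'III' predicted as other.
F1 score = 2·TP/(2·TP+FP+FN).
III: TP=59, FP=10+14+15=39, FN=5+13+6=24 → 118/181 = 0.65193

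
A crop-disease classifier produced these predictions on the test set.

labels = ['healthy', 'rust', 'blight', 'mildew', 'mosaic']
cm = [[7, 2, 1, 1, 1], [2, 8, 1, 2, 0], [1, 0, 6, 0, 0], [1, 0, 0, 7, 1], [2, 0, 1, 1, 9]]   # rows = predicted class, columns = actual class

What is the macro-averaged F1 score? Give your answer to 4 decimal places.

0.6911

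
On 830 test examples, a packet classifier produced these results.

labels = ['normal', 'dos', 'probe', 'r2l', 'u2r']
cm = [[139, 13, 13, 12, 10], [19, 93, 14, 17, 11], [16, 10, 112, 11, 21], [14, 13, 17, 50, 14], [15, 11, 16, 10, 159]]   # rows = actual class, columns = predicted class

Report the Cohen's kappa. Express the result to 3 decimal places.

Observed agreement pₒ = trace/N = 553/830 = 0.6663
Expected agreement pₑ = Σ (rowᵢ·colᵢ)/N² = (187·203 + 154·140 + 170·172 + 108·100 + 211·215)/830² = 0.2104
κ = (pₒ − pₑ)/(1 − pₑ) = (0.6663 − 0.2104)/(1 − 0.2104) = 0.577

0.577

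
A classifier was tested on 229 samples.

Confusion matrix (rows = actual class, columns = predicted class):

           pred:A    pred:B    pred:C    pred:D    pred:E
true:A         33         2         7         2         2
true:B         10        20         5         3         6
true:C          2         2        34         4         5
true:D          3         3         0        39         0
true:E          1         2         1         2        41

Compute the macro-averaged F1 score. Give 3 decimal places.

Per-class F1 score (2·TP/(2·TP+FP+FN)):
  A: TP=33, FP=10+2+3+1=16, FN=2+7+2+2=13 → 66/95 = 0.6947
  B: TP=20, FP=2+2+3+2=9, FN=10+5+3+6=24 → 40/73 = 0.5479
  C: TP=34, FP=7+5+0+1=13, FN=2+2+4+5=13 → 68/94 = 0.7234
  D: TP=39, FP=2+3+4+2=11, FN=3+3+0+0=6 → 78/95 = 0.8211
  E: TP=41, FP=2+6+5+0=13, FN=1+2+1+2=6 → 82/101 = 0.8119
Macro-F1 score = mean = (0.6947 + 0.5479 + 0.7234 + 0.8211 + 0.8119) / 5 = 0.720

0.720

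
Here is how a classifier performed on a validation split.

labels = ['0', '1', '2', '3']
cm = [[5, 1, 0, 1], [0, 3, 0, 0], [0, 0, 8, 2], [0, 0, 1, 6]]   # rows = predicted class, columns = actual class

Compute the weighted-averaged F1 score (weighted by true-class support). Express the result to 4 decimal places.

0.8120

Per-class F1 score (2·TP/(2·TP+FP+FN)):
  0: TP=5, FP=1+0+1=2, FN=0+0+0=0 → 10/12 = 0.83333
  1: TP=3, FP=0+0+0=0, FN=1+0+0=1 → 6/7 = 0.85714
  2: TP=8, FP=0+0+2=2, FN=0+0+1=1 → 16/19 = 0.84211
  3: TP=6, FP=0+0+1=1, FN=1+0+2=3 → 12/16 = 0.75000
Weighted-F1 score = Σ (supportᵢ/N)·F1 scoreᵢ with N=27: (5/27)·0.83333 + (4/27)·0.85714 + (9/27)·0.84211 + (9/27)·0.75000 = 0.8120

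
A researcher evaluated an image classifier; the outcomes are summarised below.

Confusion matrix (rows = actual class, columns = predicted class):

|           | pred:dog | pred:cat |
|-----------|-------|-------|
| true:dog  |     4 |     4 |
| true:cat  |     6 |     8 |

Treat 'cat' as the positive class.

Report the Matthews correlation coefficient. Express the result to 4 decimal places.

MCC = (TP·TN − FP·FN) / √((TP+FP)(TP+FN)(TN+FP)(TN+FN))
Numerator = 8·4 − 4·6 = 8
Denominator = √(12·14·8·10) = √13440 = 115.9310
MCC = 8 / 115.9310 = 0.0690

0.0690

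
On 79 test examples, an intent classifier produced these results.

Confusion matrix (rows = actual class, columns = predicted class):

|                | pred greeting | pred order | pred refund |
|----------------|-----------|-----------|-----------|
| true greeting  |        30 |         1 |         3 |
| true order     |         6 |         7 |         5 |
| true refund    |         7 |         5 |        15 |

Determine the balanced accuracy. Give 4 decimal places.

0.6089

Balanced accuracy = mean of per-class recall.
  greeting: recall = 30/34 = 0.88235
  order: recall = 7/18 = 0.38889
  refund: recall = 15/27 = 0.55556
Mean = (0.88235 + 0.38889 + 0.55556) / 3 = 0.6089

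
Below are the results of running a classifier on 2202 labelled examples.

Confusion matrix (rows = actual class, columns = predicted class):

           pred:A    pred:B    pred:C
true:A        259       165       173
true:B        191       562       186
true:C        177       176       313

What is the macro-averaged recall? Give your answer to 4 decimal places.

Per-class recall (TP/(TP+FN)):
  A: TP=259, FN=165+173=338 → 259/597 = 0.43384
  B: TP=562, FN=191+186=377 → 562/939 = 0.59851
  C: TP=313, FN=177+176=353 → 313/666 = 0.46997
Macro-recall = mean = (0.43384 + 0.59851 + 0.46997) / 3 = 0.5008

0.5008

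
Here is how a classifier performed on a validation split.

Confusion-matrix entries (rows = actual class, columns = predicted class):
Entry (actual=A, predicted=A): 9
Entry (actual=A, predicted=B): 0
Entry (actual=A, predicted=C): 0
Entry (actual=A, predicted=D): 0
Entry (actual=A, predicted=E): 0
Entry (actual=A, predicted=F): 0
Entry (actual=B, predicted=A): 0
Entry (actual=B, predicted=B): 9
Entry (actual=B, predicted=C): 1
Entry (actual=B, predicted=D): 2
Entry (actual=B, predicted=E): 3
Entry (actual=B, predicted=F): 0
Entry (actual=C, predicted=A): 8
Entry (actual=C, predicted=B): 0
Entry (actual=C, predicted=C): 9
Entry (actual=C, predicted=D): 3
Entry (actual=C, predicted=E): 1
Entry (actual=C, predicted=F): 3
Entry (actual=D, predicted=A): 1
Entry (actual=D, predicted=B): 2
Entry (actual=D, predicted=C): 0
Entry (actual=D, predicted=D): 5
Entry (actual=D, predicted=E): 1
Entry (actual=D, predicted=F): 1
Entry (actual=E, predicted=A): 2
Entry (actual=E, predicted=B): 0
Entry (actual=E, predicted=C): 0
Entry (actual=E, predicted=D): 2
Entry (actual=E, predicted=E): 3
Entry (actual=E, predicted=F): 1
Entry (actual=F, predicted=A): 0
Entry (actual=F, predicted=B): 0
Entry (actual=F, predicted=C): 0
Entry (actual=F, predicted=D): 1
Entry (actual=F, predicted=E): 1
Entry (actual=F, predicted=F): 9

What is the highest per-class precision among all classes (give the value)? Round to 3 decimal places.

Per-class precision (TP/(TP+FP)):
  A: TP=9, FP=0+8+1+2+0=11 → 9/20 = 0.4500
  B: TP=9, FP=0+0+2+0+0=2 → 9/11 = 0.8182
  C: TP=9, FP=0+1+0+0+0=1 → 9/10 = 0.9000
  D: TP=5, FP=0+2+3+2+1=8 → 5/13 = 0.3846
  E: TP=3, FP=0+3+1+1+1=6 → 3/9 = 0.3333
  F: TP=9, FP=0+0+3+1+1=5 → 9/14 = 0.6429
Highest is class 'C' with precision = 0.900.

0.900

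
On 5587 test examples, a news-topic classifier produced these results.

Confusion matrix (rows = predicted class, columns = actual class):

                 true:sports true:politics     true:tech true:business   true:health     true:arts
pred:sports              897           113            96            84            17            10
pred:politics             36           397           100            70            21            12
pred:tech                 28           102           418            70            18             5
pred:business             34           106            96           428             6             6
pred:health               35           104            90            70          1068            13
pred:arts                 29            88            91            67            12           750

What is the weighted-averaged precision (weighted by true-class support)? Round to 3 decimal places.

0.696

Per-class precision (TP/(TP+FP)):
  sports: TP=897, FP=113+96+84+17+10=320 → 897/1217 = 0.7371
  politics: TP=397, FP=36+100+70+21+12=239 → 397/636 = 0.6242
  tech: TP=418, FP=28+102+70+18+5=223 → 418/641 = 0.6521
  business: TP=428, FP=34+106+96+6+6=248 → 428/676 = 0.6331
  health: TP=1068, FP=35+104+90+70+13=312 → 1068/1380 = 0.7739
  arts: TP=750, FP=29+88+91+67+12=287 → 750/1037 = 0.7232
Weighted-precision = Σ (supportᵢ/N)·precisionᵢ with N=5587: (1059/5587)·0.7371 + (910/5587)·0.6242 + (891/5587)·0.6521 + (789/5587)·0.6331 + (1142/5587)·0.7739 + (796/5587)·0.7232 = 0.696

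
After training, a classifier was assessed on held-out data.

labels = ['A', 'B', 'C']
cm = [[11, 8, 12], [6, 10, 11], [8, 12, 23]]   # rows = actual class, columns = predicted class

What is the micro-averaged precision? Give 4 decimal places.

Micro-averaging pools counts across classes: ΣTP=44, ΣFP=57, ΣFN=57.
Micro-precision = TP/(TP+FP) on pooled counts = 0.4356 (equals overall accuracy in single-label multiclass).

0.4356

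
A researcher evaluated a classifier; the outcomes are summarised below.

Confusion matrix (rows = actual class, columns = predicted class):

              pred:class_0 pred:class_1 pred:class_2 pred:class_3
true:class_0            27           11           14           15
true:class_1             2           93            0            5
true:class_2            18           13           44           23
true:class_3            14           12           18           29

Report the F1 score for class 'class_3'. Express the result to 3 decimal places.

F1 score = 2·TP/(2·TP+FP+FN).
class_3: TP=29, FP=15+5+23=43, FN=14+12+18=44 → 58/145 = 0.4000

0.400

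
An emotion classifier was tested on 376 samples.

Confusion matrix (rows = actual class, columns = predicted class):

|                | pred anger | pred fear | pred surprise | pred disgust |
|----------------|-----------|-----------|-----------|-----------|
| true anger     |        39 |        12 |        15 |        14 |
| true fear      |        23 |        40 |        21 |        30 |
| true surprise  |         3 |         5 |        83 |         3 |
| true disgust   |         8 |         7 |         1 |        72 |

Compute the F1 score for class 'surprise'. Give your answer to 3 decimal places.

Treat 'surprise' as positive and all other classes as negative.
F1 score = 2·TP/(2·TP+FP+FN).
surprise: TP=83, FP=15+21+1=37, FN=3+5+3=11 → 166/214 = 0.7757

0.776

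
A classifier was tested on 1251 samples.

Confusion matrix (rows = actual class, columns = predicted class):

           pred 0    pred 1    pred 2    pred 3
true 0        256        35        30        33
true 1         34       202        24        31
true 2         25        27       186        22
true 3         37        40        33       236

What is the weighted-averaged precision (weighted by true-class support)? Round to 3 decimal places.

Per-class precision (TP/(TP+FP)):
  0: TP=256, FP=34+25+37=96 → 256/352 = 0.7273
  1: TP=202, FP=35+27+40=102 → 202/304 = 0.6645
  2: TP=186, FP=30+24+33=87 → 186/273 = 0.6813
  3: TP=236, FP=33+31+22=86 → 236/322 = 0.7329
Weighted-precision = Σ (supportᵢ/N)·precisionᵢ with N=1251: (354/1251)·0.7273 + (291/1251)·0.6645 + (260/1251)·0.6813 + (346/1251)·0.7329 = 0.705

0.705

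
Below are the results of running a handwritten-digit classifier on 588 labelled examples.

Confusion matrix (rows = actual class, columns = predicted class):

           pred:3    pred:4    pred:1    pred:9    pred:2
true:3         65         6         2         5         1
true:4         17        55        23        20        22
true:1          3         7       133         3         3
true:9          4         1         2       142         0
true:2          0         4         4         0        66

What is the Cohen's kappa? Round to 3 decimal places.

0.726

Observed agreement pₒ = trace/N = 461/588 = 0.7840
Expected agreement pₑ = Σ (rowᵢ·colᵢ)/N² = (79·89 + 137·73 + 149·164 + 149·170 + 74·92)/588² = 0.2129
κ = (pₒ − pₑ)/(1 − pₑ) = (0.7840 − 0.2129)/(1 − 0.2129) = 0.726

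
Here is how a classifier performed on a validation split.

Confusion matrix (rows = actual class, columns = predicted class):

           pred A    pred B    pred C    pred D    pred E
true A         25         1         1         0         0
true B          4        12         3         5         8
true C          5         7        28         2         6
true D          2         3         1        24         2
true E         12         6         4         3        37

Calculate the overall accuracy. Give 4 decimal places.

0.6269

Accuracy = trace / total = (25+12+28+24+37=126) / 201 = 126/201 = 0.6269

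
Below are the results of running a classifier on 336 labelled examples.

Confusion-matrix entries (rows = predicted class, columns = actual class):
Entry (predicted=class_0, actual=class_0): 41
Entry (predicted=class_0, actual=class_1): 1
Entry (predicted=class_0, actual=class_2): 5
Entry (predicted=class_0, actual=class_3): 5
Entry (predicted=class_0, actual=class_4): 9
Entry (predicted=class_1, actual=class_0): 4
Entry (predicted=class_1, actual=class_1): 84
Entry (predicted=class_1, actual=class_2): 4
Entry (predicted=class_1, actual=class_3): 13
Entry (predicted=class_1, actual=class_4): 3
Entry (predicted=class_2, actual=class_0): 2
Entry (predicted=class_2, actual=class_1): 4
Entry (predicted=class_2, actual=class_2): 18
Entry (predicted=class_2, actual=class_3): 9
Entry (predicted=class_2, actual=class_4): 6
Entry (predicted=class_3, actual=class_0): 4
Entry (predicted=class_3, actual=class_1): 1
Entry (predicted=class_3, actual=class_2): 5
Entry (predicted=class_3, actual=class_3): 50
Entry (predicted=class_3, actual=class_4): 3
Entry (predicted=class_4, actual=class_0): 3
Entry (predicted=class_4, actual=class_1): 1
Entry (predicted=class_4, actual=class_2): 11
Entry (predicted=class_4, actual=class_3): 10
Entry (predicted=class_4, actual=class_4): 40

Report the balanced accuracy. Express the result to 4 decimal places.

Balanced accuracy = mean of per-class recall.
  class_0: recall = 41/54 = 0.75926
  class_1: recall = 84/91 = 0.92308
  class_2: recall = 18/43 = 0.41860
  class_3: recall = 50/87 = 0.57471
  class_4: recall = 40/61 = 0.65574
Mean = (0.75926 + 0.92308 + 0.41860 + 0.57471 + 0.65574) / 5 = 0.6663

0.6663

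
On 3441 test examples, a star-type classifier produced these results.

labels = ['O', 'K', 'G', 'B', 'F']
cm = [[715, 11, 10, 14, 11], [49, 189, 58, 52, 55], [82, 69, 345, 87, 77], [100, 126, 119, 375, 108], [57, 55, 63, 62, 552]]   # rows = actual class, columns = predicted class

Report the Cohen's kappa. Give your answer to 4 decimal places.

Observed agreement pₒ = trace/N = 2176/3441 = 0.63237
Expected agreement pₑ = Σ (rowᵢ·colᵢ)/N² = (761·1003 + 403·450 + 660·595 + 828·590 + 789·803)/3441² = 0.20771
κ = (pₒ − pₑ)/(1 − pₑ) = (0.63237 − 0.20771)/(1 − 0.20771) = 0.5360

0.5360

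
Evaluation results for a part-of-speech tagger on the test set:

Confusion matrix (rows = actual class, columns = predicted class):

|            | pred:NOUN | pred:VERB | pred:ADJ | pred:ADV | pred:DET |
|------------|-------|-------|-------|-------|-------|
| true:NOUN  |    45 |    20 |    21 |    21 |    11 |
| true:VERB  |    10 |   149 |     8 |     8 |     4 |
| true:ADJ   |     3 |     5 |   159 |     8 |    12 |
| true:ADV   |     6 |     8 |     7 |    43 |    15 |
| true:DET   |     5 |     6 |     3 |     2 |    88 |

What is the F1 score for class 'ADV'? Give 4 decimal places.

F1 score = 2·TP/(2·TP+FP+FN).
ADV: TP=43, FP=21+8+8+2=39, FN=6+8+7+15=36 → 86/161 = 0.53416

0.5342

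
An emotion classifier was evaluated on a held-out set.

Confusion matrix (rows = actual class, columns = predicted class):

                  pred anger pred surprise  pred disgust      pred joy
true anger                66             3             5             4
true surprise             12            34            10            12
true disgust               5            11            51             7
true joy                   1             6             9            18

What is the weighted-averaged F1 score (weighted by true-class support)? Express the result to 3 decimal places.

0.663

Per-class F1 score (2·TP/(2·TP+FP+FN)):
  anger: TP=66, FP=12+5+1=18, FN=3+5+4=12 → 132/162 = 0.8148
  surprise: TP=34, FP=3+11+6=20, FN=12+10+12=34 → 68/122 = 0.5574
  disgust: TP=51, FP=5+10+9=24, FN=5+11+7=23 → 102/149 = 0.6846
  joy: TP=18, FP=4+12+7=23, FN=1+6+9=16 → 36/75 = 0.4800
Weighted-F1 score = Σ (supportᵢ/N)·F1 scoreᵢ with N=254: (78/254)·0.8148 + (68/254)·0.5574 + (74/254)·0.6846 + (34/254)·0.4800 = 0.663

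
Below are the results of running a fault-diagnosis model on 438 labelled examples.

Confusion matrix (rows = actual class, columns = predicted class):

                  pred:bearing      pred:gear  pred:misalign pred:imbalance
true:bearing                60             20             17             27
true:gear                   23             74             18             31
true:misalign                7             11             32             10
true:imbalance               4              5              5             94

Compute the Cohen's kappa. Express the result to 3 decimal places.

0.452

Observed agreement pₒ = trace/N = 260/438 = 0.5936
Expected agreement pₑ = Σ (rowᵢ·colᵢ)/N² = (124·94 + 146·110 + 60·72 + 108·162)/438² = 0.2582
κ = (pₒ − pₑ)/(1 − pₑ) = (0.5936 − 0.2582)/(1 − 0.2582) = 0.452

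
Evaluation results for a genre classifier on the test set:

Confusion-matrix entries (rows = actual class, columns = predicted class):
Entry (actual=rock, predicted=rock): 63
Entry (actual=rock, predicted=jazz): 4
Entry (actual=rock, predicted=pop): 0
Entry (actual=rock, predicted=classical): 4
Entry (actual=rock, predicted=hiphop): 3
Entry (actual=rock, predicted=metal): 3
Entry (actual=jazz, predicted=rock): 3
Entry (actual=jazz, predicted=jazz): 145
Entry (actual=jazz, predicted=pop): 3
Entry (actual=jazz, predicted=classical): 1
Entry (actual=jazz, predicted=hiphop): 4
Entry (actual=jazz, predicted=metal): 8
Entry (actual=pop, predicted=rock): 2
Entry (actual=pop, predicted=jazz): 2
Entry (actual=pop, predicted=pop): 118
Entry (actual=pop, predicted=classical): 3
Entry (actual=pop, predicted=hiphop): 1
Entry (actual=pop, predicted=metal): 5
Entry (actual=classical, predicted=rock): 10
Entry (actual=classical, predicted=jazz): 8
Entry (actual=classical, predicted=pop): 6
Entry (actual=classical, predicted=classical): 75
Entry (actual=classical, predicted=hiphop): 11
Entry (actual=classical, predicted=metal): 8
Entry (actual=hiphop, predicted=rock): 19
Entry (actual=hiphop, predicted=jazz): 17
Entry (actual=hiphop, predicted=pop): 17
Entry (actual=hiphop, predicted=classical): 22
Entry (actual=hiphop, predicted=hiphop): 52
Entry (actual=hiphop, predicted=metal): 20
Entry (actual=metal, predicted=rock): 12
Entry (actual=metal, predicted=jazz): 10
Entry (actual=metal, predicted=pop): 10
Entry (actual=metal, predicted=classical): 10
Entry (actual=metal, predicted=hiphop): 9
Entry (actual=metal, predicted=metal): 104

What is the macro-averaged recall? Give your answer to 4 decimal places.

0.7106

Per-class recall (TP/(TP+FN)):
  rock: TP=63, FN=4+0+4+3+3=14 → 63/77 = 0.81818
  jazz: TP=145, FN=3+3+1+4+8=19 → 145/164 = 0.88415
  pop: TP=118, FN=2+2+3+1+5=13 → 118/131 = 0.90076
  classical: TP=75, FN=10+8+6+11+8=43 → 75/118 = 0.63559
  hiphop: TP=52, FN=19+17+17+22+20=95 → 52/147 = 0.35374
  metal: TP=104, FN=12+10+10+10+9=51 → 104/155 = 0.67097
Macro-recall = mean = (0.81818 + 0.88415 + 0.90076 + 0.63559 + 0.35374 + 0.67097) / 6 = 0.7106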